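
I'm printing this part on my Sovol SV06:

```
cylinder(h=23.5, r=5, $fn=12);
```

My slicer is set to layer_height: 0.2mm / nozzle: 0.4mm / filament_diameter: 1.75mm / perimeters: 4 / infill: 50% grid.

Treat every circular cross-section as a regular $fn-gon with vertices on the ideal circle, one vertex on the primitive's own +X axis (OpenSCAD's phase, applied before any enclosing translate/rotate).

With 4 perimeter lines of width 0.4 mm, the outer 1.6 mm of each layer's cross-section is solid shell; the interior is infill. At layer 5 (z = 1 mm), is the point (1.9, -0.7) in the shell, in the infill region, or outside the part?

infill

At z = 1 mm: the cylinder: section is a regular 12-gon, circumradius r=5. Overall, the cross-section is a single solid region. The nearest boundary edge runs (4.33, -2.50)→(5.00, 0.00); distance from the point to it = 2.81 mm. The point is inside the cross-section and 2.81 mm from the nearest boundary — more than the 1.6 mm shell width (4 × 0.4), so it's in the infill interior.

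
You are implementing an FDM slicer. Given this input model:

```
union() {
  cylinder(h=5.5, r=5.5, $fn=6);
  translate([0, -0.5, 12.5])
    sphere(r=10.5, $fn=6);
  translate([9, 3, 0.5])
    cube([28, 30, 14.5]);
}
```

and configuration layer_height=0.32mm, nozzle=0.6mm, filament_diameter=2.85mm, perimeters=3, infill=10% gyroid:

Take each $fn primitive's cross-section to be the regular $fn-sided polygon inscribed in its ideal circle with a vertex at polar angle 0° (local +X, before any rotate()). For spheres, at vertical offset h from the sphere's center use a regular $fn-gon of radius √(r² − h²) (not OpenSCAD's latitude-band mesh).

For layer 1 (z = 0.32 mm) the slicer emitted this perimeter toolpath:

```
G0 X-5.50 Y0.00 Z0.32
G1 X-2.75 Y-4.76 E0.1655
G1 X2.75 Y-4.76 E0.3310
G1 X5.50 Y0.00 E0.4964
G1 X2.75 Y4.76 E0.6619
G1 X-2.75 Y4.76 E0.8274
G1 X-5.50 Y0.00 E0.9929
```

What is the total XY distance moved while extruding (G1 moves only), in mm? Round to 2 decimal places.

Sum the Euclidean lengths of each G1 segment: total = 32.99 mm.

32.99 mm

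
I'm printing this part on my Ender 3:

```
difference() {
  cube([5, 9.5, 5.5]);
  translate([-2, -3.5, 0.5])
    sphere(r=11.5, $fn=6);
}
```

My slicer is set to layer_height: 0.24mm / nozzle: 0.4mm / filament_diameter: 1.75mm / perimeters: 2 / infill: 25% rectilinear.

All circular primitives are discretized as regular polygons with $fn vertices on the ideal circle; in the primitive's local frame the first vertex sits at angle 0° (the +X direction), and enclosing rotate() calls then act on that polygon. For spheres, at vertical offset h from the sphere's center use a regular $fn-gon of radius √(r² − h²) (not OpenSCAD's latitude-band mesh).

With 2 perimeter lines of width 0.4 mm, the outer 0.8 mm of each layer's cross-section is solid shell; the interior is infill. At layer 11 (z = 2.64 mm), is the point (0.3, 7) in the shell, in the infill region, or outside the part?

shell

At z = 2.64 mm: the cube (footprint 5×9.5) is included at this height; the sphere at (-2, -3.5): section is a regular 6-gon, circumradius = √(r²−h²) = √(11.5²−2.14²) = 11.299; After the difference (first − rest): starting from the 5×9.5 cube, the r=11.5 sphere at (-2, -3.5) partially overlaps it — only the 29.85 mm² overlap (of its 331.70 mm²) is removed, clipping the outline — 1 connected region. Overall, the cross-section is a single solid region. The nearest boundary edge runs (0.00, 6.29)→(0.00, 9.50); distance from the point to it = 0.30 mm. The point is inside the cross-section, 0.30 mm from the nearest boundary — within the 0.8 mm shell band (2 × 0.4).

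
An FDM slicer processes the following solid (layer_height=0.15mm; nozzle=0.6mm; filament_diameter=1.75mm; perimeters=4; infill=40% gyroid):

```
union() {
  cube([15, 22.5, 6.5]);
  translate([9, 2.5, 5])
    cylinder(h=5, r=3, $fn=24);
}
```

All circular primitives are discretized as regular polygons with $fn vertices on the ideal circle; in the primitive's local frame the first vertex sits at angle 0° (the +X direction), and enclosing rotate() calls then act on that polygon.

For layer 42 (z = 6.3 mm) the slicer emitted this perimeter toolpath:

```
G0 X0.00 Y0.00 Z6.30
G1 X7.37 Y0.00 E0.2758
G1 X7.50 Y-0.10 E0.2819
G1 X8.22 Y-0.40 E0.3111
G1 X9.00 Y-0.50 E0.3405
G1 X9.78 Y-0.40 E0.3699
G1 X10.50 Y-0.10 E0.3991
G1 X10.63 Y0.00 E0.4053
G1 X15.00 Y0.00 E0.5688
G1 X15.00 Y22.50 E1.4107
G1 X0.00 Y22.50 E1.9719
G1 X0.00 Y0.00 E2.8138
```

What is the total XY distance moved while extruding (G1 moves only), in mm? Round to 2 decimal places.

75.20 mm

Sum the Euclidean lengths of each G1 segment: total = 75.20 mm.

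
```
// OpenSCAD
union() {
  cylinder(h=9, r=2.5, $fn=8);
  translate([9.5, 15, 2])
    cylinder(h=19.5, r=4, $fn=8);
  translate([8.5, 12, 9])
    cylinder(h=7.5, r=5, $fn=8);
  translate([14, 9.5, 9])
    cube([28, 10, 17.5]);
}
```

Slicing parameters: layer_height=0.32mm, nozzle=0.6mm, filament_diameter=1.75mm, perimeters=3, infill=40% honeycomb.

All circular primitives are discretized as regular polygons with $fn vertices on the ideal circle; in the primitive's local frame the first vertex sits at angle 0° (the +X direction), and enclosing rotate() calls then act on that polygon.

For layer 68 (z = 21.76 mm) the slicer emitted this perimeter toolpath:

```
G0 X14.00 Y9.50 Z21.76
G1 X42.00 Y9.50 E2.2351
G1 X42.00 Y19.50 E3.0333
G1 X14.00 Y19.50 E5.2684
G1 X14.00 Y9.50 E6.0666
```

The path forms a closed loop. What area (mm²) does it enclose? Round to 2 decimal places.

280.00 mm²

Apply the shoelace formula to the sequence of (X, Y) vertices; enclosed area = 280.00 mm².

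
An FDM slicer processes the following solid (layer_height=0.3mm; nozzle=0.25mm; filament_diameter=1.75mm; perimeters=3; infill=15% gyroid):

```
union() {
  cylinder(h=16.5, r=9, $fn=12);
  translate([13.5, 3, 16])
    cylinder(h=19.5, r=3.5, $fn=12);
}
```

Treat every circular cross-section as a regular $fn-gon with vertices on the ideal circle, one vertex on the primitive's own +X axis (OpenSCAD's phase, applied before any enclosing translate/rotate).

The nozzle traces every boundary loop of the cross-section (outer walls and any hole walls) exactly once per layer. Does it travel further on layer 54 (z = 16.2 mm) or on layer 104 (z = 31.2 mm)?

Layer 54 (z = 16.2): the r=9 cylinder gives a regular 12-gon of circumradius 9 (constant along its height) (perimeter = 2·12·9.000·sin(180°/12) = 55.90 mm); the r=3.5 cylinder at (13.5, 3) gives a regular 12-gon of circumradius 3.5 (constant along its height) (perimeter = 2·12·3.500·sin(180°/12) = 21.74 mm); Combining (union): the 2 present regions are separate (no shared area or edge), so areas and boundary lengths simply add and each stays a separate island — boundary = 77.65 mm. So its perimeter = 77.65 mm. Layer 104 (z = 31.2): the cylinder is not intersected at this z (z outside [0, 16.5]); the r=3.5 cylinder at (13.5, 3) gives a regular 12-gon of circumradius 3.5 (constant along its height) (perimeter = 2·12·3.500·sin(180°/12) = 21.74 mm); Taking the union: only the r=3.5 cylinder at (13.5, 3) is present, so the union is just that shape — boundary = 21.74 mm. So its perimeter = 21.74 mm. Layer 54 is larger (77.65 vs 21.74 mm).

layer 54 (z = 16.2 mm)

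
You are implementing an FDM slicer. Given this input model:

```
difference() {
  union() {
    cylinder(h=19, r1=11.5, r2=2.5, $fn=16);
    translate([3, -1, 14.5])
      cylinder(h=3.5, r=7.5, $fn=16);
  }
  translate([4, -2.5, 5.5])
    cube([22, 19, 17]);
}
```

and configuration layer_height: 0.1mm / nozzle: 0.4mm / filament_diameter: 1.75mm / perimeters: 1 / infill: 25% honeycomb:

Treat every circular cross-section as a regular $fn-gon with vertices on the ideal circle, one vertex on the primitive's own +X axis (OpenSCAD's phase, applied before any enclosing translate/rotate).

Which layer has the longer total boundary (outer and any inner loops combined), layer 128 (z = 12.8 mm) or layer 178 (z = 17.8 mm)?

Layer 128 (z = 12.8): the cone: at t=0.674 of its height the radius interpolates to r₁+(r₂−r₁)t = 5.437, giving a regular 16-gon of that circumradius (perimeter = 2·16·5.437·sin(180°/16) = 33.94 mm); the cylinder at (3, -1) is absent (z outside [14.5, 18]); Combining (union): only the cone is present, so the union is just that shape — boundary = 33.94 mm; the 22×19 cube at (4, -2.5) contributes its full rectangle (perimeter 82.00 mm); After the difference (first − rest): starting from that combined region, the 22×19 cube at (4, -2.5) partially overlaps it — only the 6.27 mm² overlap (of its 418.00 mm²) is removed, clipping the outline — boundary = 34.21 mm. So its perimeter = 34.21 mm. Layer 178 (z = 17.8): the cone: at t=0.937 of its height the radius interpolates to r₁+(r₂−r₁)t = 3.068, giving a regular 16-gon of that circumradius (perimeter = 2·16·3.068·sin(180°/16) = 19.16 mm); the cylinder at (3, -1): section is a regular 16-gon, circumradius r=7.5 (perimeter = 2·16·7.500·sin(180°/16) = 46.82 mm); Merging all regions: the cone lies entirely inside the r=7.5 cylinder at (3, -1), so the union is just the r=7.5 cylinder at (3, -1) — boundary = 46.82 mm; the cube at (4, -2.5) is present — its section is the full 22×19 rectangle (perimeter 82.00 mm); Subtracting the remaining from the first: starting from the result so far, the 22×19 cube at (4, -2.5) partially overlaps it — only the 45.18 mm² overlap (of its 418.00 mm²) is removed, clipping the outline — boundary = 49.61 mm. So its perimeter = 49.61 mm. Layer 178 is larger (49.61 vs 34.21 mm).

layer 178 (z = 17.8 mm)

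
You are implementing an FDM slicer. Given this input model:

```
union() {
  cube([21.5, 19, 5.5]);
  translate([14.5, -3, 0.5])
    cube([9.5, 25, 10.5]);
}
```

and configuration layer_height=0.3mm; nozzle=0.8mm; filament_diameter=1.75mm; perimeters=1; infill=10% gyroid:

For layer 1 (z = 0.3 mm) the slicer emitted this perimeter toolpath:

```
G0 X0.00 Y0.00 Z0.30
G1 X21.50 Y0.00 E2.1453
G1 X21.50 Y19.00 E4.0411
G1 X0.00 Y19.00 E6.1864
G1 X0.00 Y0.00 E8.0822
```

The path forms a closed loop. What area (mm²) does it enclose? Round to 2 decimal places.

408.50 mm²

Apply the shoelace formula to the sequence of (X, Y) vertices; enclosed area = 408.50 mm².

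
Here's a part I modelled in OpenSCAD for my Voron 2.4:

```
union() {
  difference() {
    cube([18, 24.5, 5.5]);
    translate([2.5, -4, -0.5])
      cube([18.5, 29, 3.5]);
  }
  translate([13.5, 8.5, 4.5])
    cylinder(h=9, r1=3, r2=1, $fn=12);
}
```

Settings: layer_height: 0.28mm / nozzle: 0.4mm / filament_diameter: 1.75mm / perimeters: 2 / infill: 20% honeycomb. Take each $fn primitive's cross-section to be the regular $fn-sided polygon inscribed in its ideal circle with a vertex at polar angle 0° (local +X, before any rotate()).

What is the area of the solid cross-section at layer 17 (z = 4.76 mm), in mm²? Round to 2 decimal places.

At z = 4.76 mm: the cube is present — its section is the full 18×24.5 rectangle (area 441.00 mm²); the cube at (2.5, -4) is not intersected at this z (z outside [-0.5, 3]); Taking the first minus the rest: none of the subtracted shapes is present at this height, so the 18×24.5 cube is unchanged — area = 441.00 mm²; the cone at (13.5, 8.5) (r1=3→r2=1) has section circumradius 2.942 here — a regular 12-gon (area = (12/2)·2.942²·sin(360°/12) = 25.97 mm²); Combining (union): the cone at (13.5, 8.5) lies entirely inside the result so far, so the union is just the result so far — area = 441.00 mm². Overall, the cross-section is a single solid region. Net area = 441.00 mm².

441.00 mm²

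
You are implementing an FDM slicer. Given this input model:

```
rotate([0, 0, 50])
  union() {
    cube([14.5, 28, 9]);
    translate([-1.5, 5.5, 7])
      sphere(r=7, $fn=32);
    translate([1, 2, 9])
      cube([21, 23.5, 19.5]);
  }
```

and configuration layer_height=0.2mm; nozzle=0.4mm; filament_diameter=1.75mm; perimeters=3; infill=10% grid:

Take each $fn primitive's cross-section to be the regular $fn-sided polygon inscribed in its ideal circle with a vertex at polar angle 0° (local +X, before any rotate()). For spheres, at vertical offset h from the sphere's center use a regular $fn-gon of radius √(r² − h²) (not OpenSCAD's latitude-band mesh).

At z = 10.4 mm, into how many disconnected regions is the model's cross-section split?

1

At z = 10.4 mm: the cube is absent (z outside [0, 9]); the sphere at (-1.5, 5.5): section is a regular 32-gon, circumradius = √(r²−h²) = √(7²−3.4²) = 6.119; the cube at (1, 2) (footprint 21×23.5) is included at this height; Merging all regions: the regions partially overlap (shared area 25.77 mm²), so overlapping operands fuse into one piece — 1 connected region; (rotated 50° about Z; rotation is an isometry so areas/perimeters/island counts are preserved). The result has 1 disconnected region.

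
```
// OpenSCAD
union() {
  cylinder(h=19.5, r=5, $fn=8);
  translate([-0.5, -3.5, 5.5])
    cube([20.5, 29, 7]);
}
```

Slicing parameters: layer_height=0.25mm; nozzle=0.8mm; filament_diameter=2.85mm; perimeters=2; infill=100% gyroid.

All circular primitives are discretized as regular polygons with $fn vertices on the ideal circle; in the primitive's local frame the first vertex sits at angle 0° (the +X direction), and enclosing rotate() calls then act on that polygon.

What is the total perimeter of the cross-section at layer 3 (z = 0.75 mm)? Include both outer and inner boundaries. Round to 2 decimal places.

30.61 mm

At z = 0.75 mm: the cylinder: section is a regular 8-gon, circumradius r=5 (perimeter = 2·8·5.000·sin(180°/8) = 30.61 mm); the cube at (-0.5, -3.5) is absent (z outside [5.5, 12.5]); Combining (union): only the r=5 cylinder is present, so the union is just that shape — boundary = 30.61 mm. Overall, the cross-section is a single solid region. Total boundary length (outer) = 30.61 mm.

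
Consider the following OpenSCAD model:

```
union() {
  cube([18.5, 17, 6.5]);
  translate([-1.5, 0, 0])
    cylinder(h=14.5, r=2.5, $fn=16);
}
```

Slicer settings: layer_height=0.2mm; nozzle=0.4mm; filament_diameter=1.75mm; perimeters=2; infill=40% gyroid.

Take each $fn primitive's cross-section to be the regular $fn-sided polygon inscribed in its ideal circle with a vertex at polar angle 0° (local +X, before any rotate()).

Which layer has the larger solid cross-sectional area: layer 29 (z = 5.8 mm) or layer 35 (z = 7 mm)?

Layer 29 (z = 5.8): the 18.5×17 cube contributes its full rectangle (area 314.50 mm²); the r=2.5 cylinder at (-1.5, 0) gives a regular 16-gon of circumradius 2.5 (constant along its height) (area = (16/2)·2.500²·sin(360°/16) = 19.13 mm²); Combining (union): the regions partially overlap — summed areas 333.63 mm² minus the doubly-counted overlap 1.33 mm² gives 332.31 mm² — area = 332.31 mm². So its area = 332.31 mm². Layer 35 (z = 7): the cube does not reach this height (z outside [0, 6.5]); the r=2.5 cylinder at (-1.5, 0) contributes a regular 16-gon of circumradius 2.5 (area = (16/2)·2.500²·sin(360°/16) = 19.13 mm²); Combining (union): only the r=2.5 cylinder at (-1.5, 0) is present, so the union is just that shape — area = 19.13 mm². So its area = 19.13 mm². Layer 29 is larger (332.31 vs 19.13 mm²).

layer 29 (z = 5.8 mm)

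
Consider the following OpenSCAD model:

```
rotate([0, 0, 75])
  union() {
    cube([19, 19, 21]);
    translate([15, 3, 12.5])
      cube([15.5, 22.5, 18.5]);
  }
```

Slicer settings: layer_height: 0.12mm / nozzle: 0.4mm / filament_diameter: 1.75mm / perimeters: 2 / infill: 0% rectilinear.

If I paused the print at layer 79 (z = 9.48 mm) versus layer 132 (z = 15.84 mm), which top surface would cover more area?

Layer 79 (z = 9.48): the cube (footprint 19×19) is included at this height (area 361.00 mm²); the cube at (15, 3) is not intersected at this z (z outside [12.5, 31]); Merging all regions: only the 19×19 cube is present, so the union is just that shape — area = 361.00 mm²; (rotated 75° about Z; rotation is an isometry so areas/perimeters/island counts are preserved). So its area = 361.00 mm². Layer 132 (z = 15.84): the 19×19 cube contributes its full rectangle (area 361.00 mm²); the 15.5×22.5 cube at (15, 3) contributes its full rectangle (area 348.75 mm²); Merging all regions: the regions partially overlap — summed areas 709.75 mm² minus the doubly-counted overlap 64.00 mm² gives 645.75 mm² — area = 645.75 mm²; (whole slice rotated 75° about Z — lengths, areas and connectivity unchanged). So its area = 645.75 mm². Layer 132 is larger (645.75 vs 361.00 mm²).

layer 132 (z = 15.84 mm)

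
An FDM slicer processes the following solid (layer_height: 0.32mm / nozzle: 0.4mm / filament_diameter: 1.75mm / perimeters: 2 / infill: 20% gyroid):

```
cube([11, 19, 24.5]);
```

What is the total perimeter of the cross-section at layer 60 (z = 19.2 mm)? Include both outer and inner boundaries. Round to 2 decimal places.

At z = 19.2 mm: the 11×19 cube contributes its full rectangle (perimeter 60.00 mm). Overall, the cross-section is a single solid region. Total boundary length (outer) = 60.00 mm.

60.00 mm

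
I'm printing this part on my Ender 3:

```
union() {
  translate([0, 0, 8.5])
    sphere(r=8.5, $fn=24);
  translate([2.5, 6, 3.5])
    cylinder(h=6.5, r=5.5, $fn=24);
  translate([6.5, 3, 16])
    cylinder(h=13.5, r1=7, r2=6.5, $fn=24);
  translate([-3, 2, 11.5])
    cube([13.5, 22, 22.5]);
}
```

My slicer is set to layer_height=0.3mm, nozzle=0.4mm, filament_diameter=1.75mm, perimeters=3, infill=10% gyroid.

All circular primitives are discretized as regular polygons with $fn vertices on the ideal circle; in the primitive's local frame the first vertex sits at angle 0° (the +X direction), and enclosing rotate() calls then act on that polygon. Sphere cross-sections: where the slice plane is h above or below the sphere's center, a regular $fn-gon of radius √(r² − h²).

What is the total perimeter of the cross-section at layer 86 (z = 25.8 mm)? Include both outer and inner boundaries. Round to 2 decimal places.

At z = 25.8 mm: the sphere is not intersected at this z (|z−center|=17.300 > r=8.5); the cylinder at (2.5, 6) does not reach this height (z outside [3.5, 10]); the cone at (6.5, 3): at t=0.726 of its height the radius interpolates to r₁+(r₂−r₁)t = 6.637, giving a regular 24-gon of that circumradius (perimeter = 2·24·6.637·sin(180°/24) = 41.58 mm); the cube at (-3, 2) (footprint 13.5×22) is included at this height (perimeter 71.00 mm); Combining (union): the regions partially overlap (shared area 69.45 mm²), so the edge portions inside another operand are dropped and the merged outline is re-measured after clipping — boundary = 80.12 mm. Overall, the cross-section is a single solid region. Total boundary length (outer) = 80.12 mm.

80.12 mm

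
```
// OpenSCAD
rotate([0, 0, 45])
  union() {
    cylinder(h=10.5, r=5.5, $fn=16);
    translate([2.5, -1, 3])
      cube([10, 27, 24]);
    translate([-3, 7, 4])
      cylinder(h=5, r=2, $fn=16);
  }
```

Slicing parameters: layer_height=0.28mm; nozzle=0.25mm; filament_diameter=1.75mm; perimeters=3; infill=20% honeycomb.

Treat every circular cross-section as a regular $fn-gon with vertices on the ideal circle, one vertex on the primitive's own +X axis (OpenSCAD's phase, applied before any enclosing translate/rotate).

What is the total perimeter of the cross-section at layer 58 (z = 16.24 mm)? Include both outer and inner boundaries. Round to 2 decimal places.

At z = 16.24 mm: the cylinder is absent (z outside [0, 10.5]); the 10×27 cube at (2.5, -1) contributes its full rectangle (perimeter 74.00 mm); the cylinder at (-3, 7) is absent (z outside [4, 9]); Merging all regions: only the 10×27 cube at (2.5, -1) is present, so the union is just that shape — boundary = 74.00 mm; (rotated 45° about Z; rotation is an isometry so areas/perimeters/island counts are preserved). Overall, the cross-section is a single solid region. Total boundary length (outer) = 74.00 mm.

74.00 mm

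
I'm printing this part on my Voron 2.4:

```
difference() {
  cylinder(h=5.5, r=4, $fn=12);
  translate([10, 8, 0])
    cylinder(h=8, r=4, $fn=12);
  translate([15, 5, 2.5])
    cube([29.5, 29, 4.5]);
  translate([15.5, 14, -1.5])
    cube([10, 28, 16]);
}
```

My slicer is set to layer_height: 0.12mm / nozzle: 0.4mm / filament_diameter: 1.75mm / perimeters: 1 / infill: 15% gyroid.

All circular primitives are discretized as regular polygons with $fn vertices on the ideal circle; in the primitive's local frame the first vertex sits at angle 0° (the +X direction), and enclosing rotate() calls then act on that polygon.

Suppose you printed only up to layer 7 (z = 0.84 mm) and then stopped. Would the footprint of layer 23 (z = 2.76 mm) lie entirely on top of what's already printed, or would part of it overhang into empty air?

entirely on top

Compare the two slices. At z = 0.84: the cylinder: section is a regular 12-gon, circumradius r=4 (area = (12/2)·4.000²·sin(360°/12) = 48.00 mm²); the r=4 cylinder at (10, 8) contributes a regular 12-gon of circumradius 4 (area = (12/2)·4.000²·sin(360°/12) = 48.00 mm²); the cube at (15, 5) is absent (z outside [2.5, 7]); the cube at (15.5, 14) is present — its section is the full 10×28 rectangle (area 280.00 mm²); After the difference (first − rest): starting from the r=4 cylinder (48.00 mm²), the r=4 cylinder at (10, 8) misses the remaining region (no effect); the 10×28 cube at (15.5, 14) misses the remaining region (no effect) — area = 48.00 mm². At z = 2.76: the cylinder: section is a regular 12-gon, circumradius r=4 (area = (12/2)·4.000²·sin(360°/12) = 48.00 mm²); the cylinder at (10, 8): section is a regular 12-gon, circumradius r=4 (area = (12/2)·4.000²·sin(360°/12) = 48.00 mm²); the cube at (15, 5) is present — its section is the full 29.5×29 rectangle (area 855.50 mm²); the 10×28 cube at (15.5, 14) contributes its full rectangle (area 280.00 mm²); After the difference (first − rest): starting from the r=4 cylinder (48.00 mm²), the r=4 cylinder at (10, 8) misses the remaining region (no effect); the 29.5×29 cube at (15, 5) misses the remaining region (no effect); the 10×28 cube at (15.5, 14) misses the remaining region (no effect) — area = 48.00 mm². Checking containment: the cross-section at z = 2.76 is a subset of the cross-section at z = 0.84.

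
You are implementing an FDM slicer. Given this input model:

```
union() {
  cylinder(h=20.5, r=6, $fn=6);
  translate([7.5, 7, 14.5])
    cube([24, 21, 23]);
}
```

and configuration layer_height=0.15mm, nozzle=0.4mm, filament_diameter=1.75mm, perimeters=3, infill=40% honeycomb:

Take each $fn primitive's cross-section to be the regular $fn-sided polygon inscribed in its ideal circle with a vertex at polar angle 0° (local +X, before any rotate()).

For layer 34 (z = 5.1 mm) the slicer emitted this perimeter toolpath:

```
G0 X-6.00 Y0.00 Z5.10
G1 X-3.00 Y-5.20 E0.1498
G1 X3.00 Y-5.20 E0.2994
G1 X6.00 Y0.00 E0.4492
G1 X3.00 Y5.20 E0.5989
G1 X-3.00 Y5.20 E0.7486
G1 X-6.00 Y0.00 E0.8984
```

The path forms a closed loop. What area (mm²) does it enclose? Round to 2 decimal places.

93.60 mm²

Apply the shoelace formula to the sequence of (X, Y) vertices; enclosed area = 93.60 mm².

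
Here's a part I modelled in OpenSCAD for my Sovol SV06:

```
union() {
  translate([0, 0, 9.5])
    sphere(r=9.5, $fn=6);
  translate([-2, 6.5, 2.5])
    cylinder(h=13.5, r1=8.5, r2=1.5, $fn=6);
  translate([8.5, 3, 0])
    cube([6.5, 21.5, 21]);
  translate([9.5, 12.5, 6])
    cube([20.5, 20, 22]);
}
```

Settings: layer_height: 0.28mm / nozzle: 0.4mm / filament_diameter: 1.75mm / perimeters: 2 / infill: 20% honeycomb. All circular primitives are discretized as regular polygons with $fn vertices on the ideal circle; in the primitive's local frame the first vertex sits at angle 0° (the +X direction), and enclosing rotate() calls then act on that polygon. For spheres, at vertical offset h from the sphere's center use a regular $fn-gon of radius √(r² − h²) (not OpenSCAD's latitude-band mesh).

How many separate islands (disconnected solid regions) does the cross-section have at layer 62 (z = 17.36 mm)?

2

At z = 17.36 mm: the r=9.5 sphere slices to a regular 6-gon of circumradius 5.336 (√(r²−h²) with h=7.86 from center); the cone at (-2, 6.5) is not intersected at this z (z outside [2.5, 16]); the 6.5×21.5 cube at (8.5, 3) contributes its full rectangle; the cube at (9.5, 12.5) is present — its section is the full 20.5×20 rectangle; Merging all regions: the regions partially overlap (shared area 66.00 mm²), so overlapping operands fuse into one piece — 2 connected regions. Overall, the cross-section has 2 separate islands. Island count = 2.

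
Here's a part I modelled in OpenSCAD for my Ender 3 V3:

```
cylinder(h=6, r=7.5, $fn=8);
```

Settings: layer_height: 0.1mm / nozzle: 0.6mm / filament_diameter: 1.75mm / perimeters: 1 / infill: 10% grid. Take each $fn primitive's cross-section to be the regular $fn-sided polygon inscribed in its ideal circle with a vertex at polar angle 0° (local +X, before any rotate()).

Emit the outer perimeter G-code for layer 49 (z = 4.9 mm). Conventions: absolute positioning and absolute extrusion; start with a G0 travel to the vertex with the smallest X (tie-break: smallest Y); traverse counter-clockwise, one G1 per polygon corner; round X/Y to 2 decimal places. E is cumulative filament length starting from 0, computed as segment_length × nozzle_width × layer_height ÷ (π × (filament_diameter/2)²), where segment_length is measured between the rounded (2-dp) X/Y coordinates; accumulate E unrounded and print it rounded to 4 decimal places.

G0 X-7.50 Y0.00 Z4.90
G1 X-5.30 Y-5.30 E0.1431
G1 X0.00 Y-7.50 E0.2863
G1 X5.30 Y-5.30 E0.4294
G1 X7.50 Y0.00 E0.5726
G1 X5.30 Y5.30 E0.7157
G1 X0.00 Y7.50 E0.8589
G1 X-5.30 Y5.30 E1.0020
G1 X-7.50 Y0.00 E1.1452

At z = 4.9 mm: the r=7.5 cylinder contributes a regular 8-gon of circumradius 7.5. The outline is a single polygon with 8 vertices. Extrusion per mm of travel: 0.6 × 0.1 / (π × 0.875²) = 0.024945. Accumulating E over each segment gives final E = 1.1452.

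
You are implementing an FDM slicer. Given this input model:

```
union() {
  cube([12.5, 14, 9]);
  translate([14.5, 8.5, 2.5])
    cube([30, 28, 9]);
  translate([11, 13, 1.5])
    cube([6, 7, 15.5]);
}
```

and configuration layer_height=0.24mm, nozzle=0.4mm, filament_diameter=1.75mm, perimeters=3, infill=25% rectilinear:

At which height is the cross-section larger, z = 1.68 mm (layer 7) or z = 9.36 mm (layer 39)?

layer 39 (z = 9.36 mm)

Layer 7 (z = 1.68): the cube (footprint 12.5×14) is included at this height (area 175.00 mm²); the cube at (14.5, 8.5) is absent (z outside [2.5, 11.5]); the cube at (11, 13) (footprint 6×7) is included at this height (area 42.00 mm²); Taking the union: the regions partially overlap — summed areas 217.00 mm² minus the doubly-counted overlap 1.50 mm² gives 215.50 mm² — area = 215.50 mm². So its area = 215.50 mm². Layer 39 (z = 9.36): the cube does not reach this height (z outside [0, 9]); the cube at (14.5, 8.5) is present — its section is the full 30×28 rectangle (area 840.00 mm²); the 6×7 cube at (11, 13) contributes its full rectangle (area 42.00 mm²); Taking the union: the regions partially overlap — summed areas 882.00 mm² minus the doubly-counted overlap 17.50 mm² gives 864.50 mm² — area = 864.50 mm². So its area = 864.50 mm². Layer 39 is larger (864.50 vs 215.50 mm²).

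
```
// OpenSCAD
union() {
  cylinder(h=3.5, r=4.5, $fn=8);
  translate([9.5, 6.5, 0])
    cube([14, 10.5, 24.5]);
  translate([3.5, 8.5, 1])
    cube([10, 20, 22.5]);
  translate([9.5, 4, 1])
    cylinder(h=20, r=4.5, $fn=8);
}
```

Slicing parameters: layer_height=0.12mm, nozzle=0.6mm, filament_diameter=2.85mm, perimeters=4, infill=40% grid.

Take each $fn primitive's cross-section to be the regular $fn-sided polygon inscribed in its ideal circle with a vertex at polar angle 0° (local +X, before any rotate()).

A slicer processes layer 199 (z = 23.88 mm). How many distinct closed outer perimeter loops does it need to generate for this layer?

At z = 23.88 mm: the cylinder is not intersected at this z (z outside [0, 3.5]); the cube at (9.5, 6.5) (footprint 14×10.5) is included at this height; the cube at (3.5, 8.5) is not intersected at this z (z outside [1, 23.5]); the cylinder at (9.5, 4) is not intersected at this z (z outside [1, 21]); Combining (union): only the 14×10.5 cube at (9.5, 6.5) is present, so the union is just that shape — 1 connected region. The result has 1 disconnected region.

1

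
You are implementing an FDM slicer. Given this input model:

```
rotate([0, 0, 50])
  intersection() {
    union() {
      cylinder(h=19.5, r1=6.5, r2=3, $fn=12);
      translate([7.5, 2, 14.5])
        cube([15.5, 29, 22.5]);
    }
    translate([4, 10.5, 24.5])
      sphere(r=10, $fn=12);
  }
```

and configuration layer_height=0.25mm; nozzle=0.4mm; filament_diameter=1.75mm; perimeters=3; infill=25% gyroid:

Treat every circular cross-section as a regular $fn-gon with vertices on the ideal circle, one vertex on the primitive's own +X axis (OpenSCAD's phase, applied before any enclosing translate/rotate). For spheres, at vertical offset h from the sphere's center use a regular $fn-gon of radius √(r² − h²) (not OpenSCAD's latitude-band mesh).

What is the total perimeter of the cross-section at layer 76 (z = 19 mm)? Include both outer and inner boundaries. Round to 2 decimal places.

At z = 19 mm: the cone contributes a regular 12-gon of circumradius 3.090 (interpolated between r1=6.5 and r2=3 at t=0.974) (perimeter = 2·12·3.090·sin(180°/12) = 19.19 mm); the cube at (7.5, 2) (footprint 15.5×29) is included at this height (perimeter 89.00 mm); Merging all regions: the 2 present regions are separate (no shared area or edge), so areas and boundary lengths simply add and each stays a separate island — boundary = 108.19 mm; the r=10 sphere at (4, 10.5) contributes a regular 12-gon of circumradius √(10²−5.5²) = 8.352 (perimeter = 2·12·8.352·sin(180°/12) = 51.88 mm); Keeping only the common overlap: the r=10 sphere at (4, 10.5) partially overlaps the result so far; clipping to the common part keeps 49.45 mm² — boundary = 33.52 mm; (whole slice rotated 50° about Z — lengths, areas and connectivity unchanged). Overall, the cross-section is a single solid region. Total boundary length (outer) = 33.52 mm.

33.52 mm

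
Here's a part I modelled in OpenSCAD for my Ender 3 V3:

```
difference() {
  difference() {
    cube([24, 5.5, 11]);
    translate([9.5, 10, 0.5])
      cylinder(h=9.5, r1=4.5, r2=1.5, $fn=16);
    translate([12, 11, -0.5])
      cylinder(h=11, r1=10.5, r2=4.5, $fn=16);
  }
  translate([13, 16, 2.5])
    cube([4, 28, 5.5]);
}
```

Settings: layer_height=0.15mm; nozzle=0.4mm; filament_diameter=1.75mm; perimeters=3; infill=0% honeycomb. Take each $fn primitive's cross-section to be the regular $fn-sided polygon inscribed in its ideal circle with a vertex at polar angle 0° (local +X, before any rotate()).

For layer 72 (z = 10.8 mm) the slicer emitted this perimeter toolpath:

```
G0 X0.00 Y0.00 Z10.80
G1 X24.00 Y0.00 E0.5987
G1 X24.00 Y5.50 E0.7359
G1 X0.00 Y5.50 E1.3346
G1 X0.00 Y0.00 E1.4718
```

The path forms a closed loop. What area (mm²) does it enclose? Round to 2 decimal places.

Apply the shoelace formula to the sequence of (X, Y) vertices; enclosed area = 132.00 mm².

132.00 mm²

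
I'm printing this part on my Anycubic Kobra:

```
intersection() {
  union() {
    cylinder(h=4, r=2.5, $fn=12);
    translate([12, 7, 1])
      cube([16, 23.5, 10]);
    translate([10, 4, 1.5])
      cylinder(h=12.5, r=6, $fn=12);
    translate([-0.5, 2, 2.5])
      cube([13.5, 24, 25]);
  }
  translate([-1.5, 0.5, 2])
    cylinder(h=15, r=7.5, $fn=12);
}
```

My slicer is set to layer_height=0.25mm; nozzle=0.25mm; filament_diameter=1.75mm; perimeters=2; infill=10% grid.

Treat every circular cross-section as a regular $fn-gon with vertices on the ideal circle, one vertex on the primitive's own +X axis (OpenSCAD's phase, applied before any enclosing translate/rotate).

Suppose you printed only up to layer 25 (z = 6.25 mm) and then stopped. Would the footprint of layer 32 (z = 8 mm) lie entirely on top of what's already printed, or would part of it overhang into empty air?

Compare the two slices. At z = 6.25: the cylinder is not intersected at this z (z outside [0, 4]); the cube at (12, 7) is present — its section is the full 16×23.5 rectangle (area 376.00 mm²); the r=6 cylinder at (10, 4) gives a regular 12-gon of circumradius 6 (constant along its height) (area = (12/2)·6.000²·sin(360°/12) = 108.00 mm²); the 13.5×24 cube at (-0.5, 2) contributes its full rectangle (area 324.00 mm²); Merging all regions: the regions partially overlap — summed areas 808.00 mm² minus the doubly-counted overlap 82.67 mm² gives 725.33 mm² — area = 725.33 mm²; the r=7.5 cylinder at (-1.5, 0.5) gives a regular 12-gon of circumradius 7.5 (constant along its height) (area = (12/2)·7.500²·sin(360°/12) = 168.75 mm²); After intersecting: the r=7.5 cylinder at (-1.5, 0.5) partially overlaps the result so far; clipping to the common part keeps 27.07 mm² — area = 27.07 mm². At z = 8: the cylinder is not intersected at this z (z outside [0, 4]); the 16×23.5 cube at (12, 7) contributes its full rectangle (area 376.00 mm²); the r=6 cylinder at (10, 4) gives a regular 12-gon of circumradius 6 (constant along its height) (area = (12/2)·6.000²·sin(360°/12) = 108.00 mm²); the cube at (-0.5, 2) is present — its section is the full 13.5×24 rectangle (area 324.00 mm²); Merging all regions: the regions partially overlap — summed areas 808.00 mm² minus the doubly-counted overlap 82.67 mm² gives 725.33 mm² — area = 725.33 mm²; the r=7.5 cylinder at (-1.5, 0.5) gives a regular 12-gon of circumradius 7.5 (constant along its height) (area = (12/2)·7.500²·sin(360°/12) = 168.75 mm²); After intersecting: the r=7.5 cylinder at (-1.5, 0.5) partially overlaps the result so far; clipping to the common part keeps 27.07 mm² — area = 27.07 mm². Checking containment: the cross-section at z = 8 is a subset of the cross-section at z = 6.25.

entirely on top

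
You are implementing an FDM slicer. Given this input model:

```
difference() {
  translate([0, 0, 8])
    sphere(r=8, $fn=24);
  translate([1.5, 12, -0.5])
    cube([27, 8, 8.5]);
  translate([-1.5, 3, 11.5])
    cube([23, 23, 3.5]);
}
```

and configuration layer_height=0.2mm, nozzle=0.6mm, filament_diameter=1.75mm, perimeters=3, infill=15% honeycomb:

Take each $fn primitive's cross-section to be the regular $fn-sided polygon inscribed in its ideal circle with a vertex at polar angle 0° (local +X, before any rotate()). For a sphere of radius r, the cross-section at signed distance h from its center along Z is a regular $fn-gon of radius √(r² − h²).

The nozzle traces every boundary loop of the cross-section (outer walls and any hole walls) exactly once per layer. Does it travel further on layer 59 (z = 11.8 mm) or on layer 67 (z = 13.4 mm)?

layer 59 (z = 11.8 mm)

Layer 59 (z = 11.8): the r=8 sphere contributes a regular 24-gon of circumradius √(8²−3.8²) = 7.040 (perimeter = 2·24·7.040·sin(180°/24) = 44.11 mm); the cube at (1.5, 12) is not intersected at this z (z outside [-0.5, 8]); the 23×23 cube at (-1.5, 3) contributes its full rectangle (perimeter 92.00 mm); After the difference (first − rest): starting from the r=8 sphere, the 23×23 cube at (-1.5, 3) partially overlaps it — only the 24.06 mm² overlap (of its 529.00 mm²) is removed, clipping the outline — boundary = 46.33 mm. So its perimeter = 46.33 mm. Layer 67 (z = 13.4): the r=8 sphere slices to a regular 24-gon of circumradius 5.903 (√(r²−h²) with h=5.4 from center) (perimeter = 2·24·5.903·sin(180°/24) = 36.98 mm); the cube at (1.5, 12) does not reach this height (z outside [-0.5, 8]); the cube at (-1.5, 3) is present — its section is the full 23×23 rectangle (perimeter 92.00 mm); After the difference (first − rest): starting from the r=8 sphere, the 23×23 cube at (-1.5, 3) partially overlaps it — only the 14.45 mm² overlap (of its 529.00 mm²) is removed, clipping the outline — boundary = 38.65 mm. So its perimeter = 38.65 mm. Layer 59 is larger (46.33 vs 38.65 mm).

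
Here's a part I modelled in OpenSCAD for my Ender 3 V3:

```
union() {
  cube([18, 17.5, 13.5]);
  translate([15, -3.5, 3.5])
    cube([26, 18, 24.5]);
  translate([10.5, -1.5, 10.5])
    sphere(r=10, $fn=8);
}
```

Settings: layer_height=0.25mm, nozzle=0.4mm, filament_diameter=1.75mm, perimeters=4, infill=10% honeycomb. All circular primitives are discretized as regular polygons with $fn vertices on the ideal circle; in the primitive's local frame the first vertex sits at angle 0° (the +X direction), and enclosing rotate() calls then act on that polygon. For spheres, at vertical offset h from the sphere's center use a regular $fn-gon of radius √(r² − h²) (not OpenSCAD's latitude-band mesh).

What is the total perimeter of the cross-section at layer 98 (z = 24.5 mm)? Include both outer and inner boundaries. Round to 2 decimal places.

At z = 24.5 mm: the cube is not intersected at this z (z outside [0, 13.5]); the cube at (15, -3.5) is present — its section is the full 26×18 rectangle (perimeter 88.00 mm); the sphere at (10.5, -1.5) is absent (|z−center|=14.000 > r=10); Taking the union: only the 26×18 cube at (15, -3.5) is present, so the union is just that shape — boundary = 88.00 mm. Overall, the cross-section is a single solid region. Total boundary length (outer) = 88.00 mm.

88.00 mm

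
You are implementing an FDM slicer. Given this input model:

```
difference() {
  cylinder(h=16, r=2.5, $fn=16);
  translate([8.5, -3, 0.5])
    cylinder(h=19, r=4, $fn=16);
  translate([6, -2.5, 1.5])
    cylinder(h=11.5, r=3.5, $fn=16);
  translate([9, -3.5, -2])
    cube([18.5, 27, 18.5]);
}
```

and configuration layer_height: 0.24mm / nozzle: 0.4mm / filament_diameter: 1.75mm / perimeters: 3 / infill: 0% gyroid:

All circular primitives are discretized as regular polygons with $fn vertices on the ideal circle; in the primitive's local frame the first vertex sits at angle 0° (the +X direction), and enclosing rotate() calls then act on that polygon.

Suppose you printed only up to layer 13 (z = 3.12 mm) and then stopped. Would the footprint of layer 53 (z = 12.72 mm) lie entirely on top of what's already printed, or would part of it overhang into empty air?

Compare the two slices. At z = 3.12: the r=2.5 cylinder gives a regular 16-gon of circumradius 2.5 (constant along its height) (area = (16/2)·2.500²·sin(360°/16) = 19.13 mm²); the r=4 cylinder at (8.5, -3) gives a regular 16-gon of circumradius 4 (constant along its height) (area = (16/2)·4.000²·sin(360°/16) = 48.98 mm²); the cylinder at (6, -2.5): section is a regular 16-gon, circumradius r=3.5 (area = (16/2)·3.500²·sin(360°/16) = 37.50 mm²); the cube at (9, -3.5) (footprint 18.5×27) is included at this height (area 499.50 mm²); Taking the first minus the rest: starting from the r=2.5 cylinder (19.13 mm²), the r=4 cylinder at (8.5, -3) misses the remaining region (no effect); the r=3.5 cylinder at (6, -2.5) misses the remaining region (no effect); the 18.5×27 cube at (9, -3.5) misses the remaining region (no effect) — area = 19.13 mm². At z = 12.72: the r=2.5 cylinder gives a regular 16-gon of circumradius 2.5 (constant along its height) (area = (16/2)·2.500²·sin(360°/16) = 19.13 mm²); the cylinder at (8.5, -3): section is a regular 16-gon, circumradius r=4 (area = (16/2)·4.000²·sin(360°/16) = 48.98 mm²); the cylinder at (6, -2.5): section is a regular 16-gon, circumradius r=3.5 (area = (16/2)·3.500²·sin(360°/16) = 37.50 mm²); the cube at (9, -3.5) (footprint 18.5×27) is included at this height (area 499.50 mm²); Taking the first minus the rest: starting from the r=2.5 cylinder (19.13 mm²), the r=4 cylinder at (8.5, -3) misses the remaining region (no effect); the r=3.5 cylinder at (6, -2.5) misses the remaining region (no effect); the 18.5×27 cube at (9, -3.5) misses the remaining region (no effect) — area = 19.13 mm². Checking containment: the cross-section at z = 12.72 is a subset of the cross-section at z = 3.12.

entirely on top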